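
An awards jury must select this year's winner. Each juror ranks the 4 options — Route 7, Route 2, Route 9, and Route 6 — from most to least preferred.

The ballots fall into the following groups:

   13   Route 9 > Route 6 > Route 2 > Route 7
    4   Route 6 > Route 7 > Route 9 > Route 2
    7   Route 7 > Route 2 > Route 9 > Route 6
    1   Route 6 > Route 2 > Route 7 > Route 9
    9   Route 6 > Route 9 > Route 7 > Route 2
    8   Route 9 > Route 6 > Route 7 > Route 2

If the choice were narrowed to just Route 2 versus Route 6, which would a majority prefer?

Route 6

Ballots ranking Route 2 above Route 6: 7.
Ballots ranking Route 6 above Route 2: 13+4+1+9+8 = 35.
Route 6 wins the head-to-head, 35–7.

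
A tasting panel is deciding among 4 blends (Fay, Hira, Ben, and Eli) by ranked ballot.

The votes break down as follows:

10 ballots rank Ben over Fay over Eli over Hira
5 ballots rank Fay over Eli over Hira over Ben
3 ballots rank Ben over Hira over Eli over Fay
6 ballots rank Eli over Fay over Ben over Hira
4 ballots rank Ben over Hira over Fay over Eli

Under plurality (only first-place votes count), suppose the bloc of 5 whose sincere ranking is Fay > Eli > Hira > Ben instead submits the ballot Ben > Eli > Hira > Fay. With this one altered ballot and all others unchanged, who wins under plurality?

Ben

First-place totals with the altered ballot: Fay 0, Hira 0, Ben 22, Eli 6.
The winner is unchanged: still Ben.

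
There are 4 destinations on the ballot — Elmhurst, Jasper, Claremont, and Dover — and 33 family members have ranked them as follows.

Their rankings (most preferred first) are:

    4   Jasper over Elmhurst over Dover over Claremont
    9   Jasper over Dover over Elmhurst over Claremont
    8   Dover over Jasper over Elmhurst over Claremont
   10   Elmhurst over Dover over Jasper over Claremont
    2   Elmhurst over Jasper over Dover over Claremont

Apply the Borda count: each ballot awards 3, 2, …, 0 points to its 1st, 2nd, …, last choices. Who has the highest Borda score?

Jasper

Borda scores:
  Elmhurst: 4·2 + 9·1 + 8·1 + 10·3 + 2·3 = 61
  Jasper: 4·3 + 9·3 + 8·2 + 10·1 + 2·2 = 69
  Claremont: 4·0 + 9·0 + 8·0 + 10·0 + 2·0 = 0
  Dover: 4·1 + 9·2 + 8·3 + 10·2 + 2·1 = 68
Jasper has the highest total.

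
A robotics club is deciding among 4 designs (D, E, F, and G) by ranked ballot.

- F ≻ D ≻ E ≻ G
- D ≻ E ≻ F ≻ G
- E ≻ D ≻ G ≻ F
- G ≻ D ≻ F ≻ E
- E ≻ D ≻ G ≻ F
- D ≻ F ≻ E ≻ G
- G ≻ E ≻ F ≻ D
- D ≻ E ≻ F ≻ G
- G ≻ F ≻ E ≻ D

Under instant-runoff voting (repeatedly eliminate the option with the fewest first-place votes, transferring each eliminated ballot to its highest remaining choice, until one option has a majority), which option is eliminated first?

Round 1: D 3, G 3, E 2, F 1. F has the fewest and is eliminated.
Round 2: D 4, G 3, E 2. E has the fewest and is eliminated.
Round 3: D 6, G 3. D has a majority.

F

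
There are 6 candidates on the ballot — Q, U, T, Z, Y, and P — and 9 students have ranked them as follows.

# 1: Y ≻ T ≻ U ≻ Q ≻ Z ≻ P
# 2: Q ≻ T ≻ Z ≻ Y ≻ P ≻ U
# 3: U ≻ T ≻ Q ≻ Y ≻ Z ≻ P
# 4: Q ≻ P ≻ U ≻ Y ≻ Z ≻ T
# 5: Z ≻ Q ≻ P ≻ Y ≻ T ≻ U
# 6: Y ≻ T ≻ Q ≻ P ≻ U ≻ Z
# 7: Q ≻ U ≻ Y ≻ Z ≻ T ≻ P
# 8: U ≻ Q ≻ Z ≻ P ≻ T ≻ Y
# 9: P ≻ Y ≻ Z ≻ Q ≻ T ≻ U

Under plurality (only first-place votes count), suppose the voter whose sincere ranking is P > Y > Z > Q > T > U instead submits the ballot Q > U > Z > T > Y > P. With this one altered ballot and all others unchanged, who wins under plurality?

Q

First-place totals with the altered ballot: Q 4, U 2, T 0, Z 1, Y 2, P 0.
The winner is unchanged: still Q.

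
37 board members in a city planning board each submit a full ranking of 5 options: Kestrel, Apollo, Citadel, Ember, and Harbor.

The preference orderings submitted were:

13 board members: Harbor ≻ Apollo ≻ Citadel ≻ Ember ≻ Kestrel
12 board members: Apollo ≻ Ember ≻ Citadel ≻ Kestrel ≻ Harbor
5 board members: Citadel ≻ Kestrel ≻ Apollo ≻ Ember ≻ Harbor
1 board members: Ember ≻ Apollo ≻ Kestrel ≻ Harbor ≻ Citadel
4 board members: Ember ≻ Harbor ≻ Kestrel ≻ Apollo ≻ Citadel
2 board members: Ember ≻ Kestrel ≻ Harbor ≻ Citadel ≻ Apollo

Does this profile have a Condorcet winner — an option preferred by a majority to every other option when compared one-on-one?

No

Head-to-head results (37 voters total):
Kestrel vs Apollo: Apollo wins 26–11.
Kestrel vs Citadel: Citadel wins 30–7.
Kestrel vs Ember: Ember wins 32–5.
Kestrel vs Harbor: Kestrel wins 20–17.
Apollo vs Citadel: Apollo wins 30–7.
Apollo vs Ember: Apollo wins 30–7.
Apollo vs Harbor: Harbor wins 19–18.
Citadel vs Ember: Ember wins 19–18.
Citadel vs Harbor: Harbor wins 20–17.
Ember vs Harbor: Ember wins 24–13.
No candidate beats all others: Kestrel beats Harbor beats Apollo beats Kestrel, a majority cycle.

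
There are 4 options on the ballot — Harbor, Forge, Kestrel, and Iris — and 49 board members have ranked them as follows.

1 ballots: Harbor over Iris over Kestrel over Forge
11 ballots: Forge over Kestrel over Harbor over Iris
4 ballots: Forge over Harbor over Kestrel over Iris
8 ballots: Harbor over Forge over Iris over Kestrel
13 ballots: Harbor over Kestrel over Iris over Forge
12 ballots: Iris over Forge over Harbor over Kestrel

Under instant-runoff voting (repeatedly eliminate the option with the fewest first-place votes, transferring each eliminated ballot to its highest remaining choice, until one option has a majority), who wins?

Forge

Round 1: Harbor 22, Forge 15, Iris 12, Kestrel 0. Kestrel has the fewest and is eliminated.
Round 2: Harbor 22, Forge 15, Iris 12. Iris has the fewest and is eliminated.
Round 3: Forge 27, Harbor 22. Forge has a majority.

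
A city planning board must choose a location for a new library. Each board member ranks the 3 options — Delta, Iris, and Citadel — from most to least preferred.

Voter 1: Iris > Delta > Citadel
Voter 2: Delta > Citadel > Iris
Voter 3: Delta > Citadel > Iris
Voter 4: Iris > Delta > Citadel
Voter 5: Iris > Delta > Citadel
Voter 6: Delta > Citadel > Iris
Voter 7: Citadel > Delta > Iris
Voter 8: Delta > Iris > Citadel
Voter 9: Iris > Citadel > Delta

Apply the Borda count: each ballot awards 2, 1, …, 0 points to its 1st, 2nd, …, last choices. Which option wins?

Borda scores:
  Delta: 1 + 2 + 2 + 1 + 1 + 2 + 1 + 2 + 0 = 12
  Iris: 2 + 0 + 0 + 2 + 2 + 0 + 0 + 1 + 2 = 9
  Citadel: 0 + 1 + 1 + 0 + 0 + 1 + 2 + 0 + 1 = 6
Delta has the highest total.

Delta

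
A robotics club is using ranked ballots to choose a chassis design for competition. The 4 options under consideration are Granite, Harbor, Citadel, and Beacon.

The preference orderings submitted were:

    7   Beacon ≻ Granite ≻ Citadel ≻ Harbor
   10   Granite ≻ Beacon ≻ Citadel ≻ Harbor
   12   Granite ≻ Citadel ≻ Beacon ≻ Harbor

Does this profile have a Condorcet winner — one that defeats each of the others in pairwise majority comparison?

Head-to-head results (29 voters total):
Granite vs Harbor: Granite wins 29–0.
Granite vs Citadel: Granite wins 29–0.
Granite vs Beacon: Granite wins 22–7.
Harbor vs Citadel: Citadel wins 29–0.
Harbor vs Beacon: Beacon wins 29–0.
Citadel vs Beacon: Beacon wins 17–12.
Granite beats each rival — Harbor (29–0), Citadel (29–0), Beacon (22–7) — so Granite is the Condorcet winner.

Yes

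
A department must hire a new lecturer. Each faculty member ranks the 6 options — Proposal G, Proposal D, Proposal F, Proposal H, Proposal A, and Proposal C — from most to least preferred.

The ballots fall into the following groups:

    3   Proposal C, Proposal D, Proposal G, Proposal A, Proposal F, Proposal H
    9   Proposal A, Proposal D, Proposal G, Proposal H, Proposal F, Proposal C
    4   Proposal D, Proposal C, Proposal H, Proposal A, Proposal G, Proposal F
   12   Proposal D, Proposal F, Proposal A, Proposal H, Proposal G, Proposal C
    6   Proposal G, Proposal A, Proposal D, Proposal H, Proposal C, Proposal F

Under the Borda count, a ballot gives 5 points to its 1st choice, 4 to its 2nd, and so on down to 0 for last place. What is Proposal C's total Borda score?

37

Borda scores:
  Proposal G: 3·3 + 9·3 + 4·1 + 12·1 + 6·5 = 82
  Proposal D: 3·4 + 9·4 + 4·5 + 12·5 + 6·3 = 146
  Proposal F: 3·1 + 9·1 + 4·0 + 12·4 + 6·0 = 60
  Proposal H: 3·0 + 9·2 + 4·3 + 12·2 + 6·2 = 66
  Proposal A: 3·2 + 9·5 + 4·2 + 12·3 + 6·4 = 119
  Proposal C: 3·5 + 9·0 + 4·4 + 12·0 + 6·1 = 37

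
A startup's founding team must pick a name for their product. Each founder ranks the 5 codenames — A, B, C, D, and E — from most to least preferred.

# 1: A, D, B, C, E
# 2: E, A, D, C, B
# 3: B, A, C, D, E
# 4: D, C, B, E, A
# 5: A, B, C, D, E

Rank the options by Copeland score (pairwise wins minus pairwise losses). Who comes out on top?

Pairwise results:
  A vs B: A wins 3–2.
  A vs C: A wins 4–1.
  A vs D: A wins 4–1.
  A vs E: A wins 3–2.
  B vs C: B wins 3–2.
  B vs D: D wins 3–2.
  B vs E: B wins 4–1.
  C vs D: D wins 3–2.
  C vs E: C wins 4–1.
  D vs E: D wins 4–1.
Copeland scores (wins − losses):
  A: 4 − 0 = 4
  B: 2 − 2 = 0
  C: 1 − 3 = -2
  D: 3 − 1 = 2
  E: 0 − 4 = -4
A has the best Copeland score.

A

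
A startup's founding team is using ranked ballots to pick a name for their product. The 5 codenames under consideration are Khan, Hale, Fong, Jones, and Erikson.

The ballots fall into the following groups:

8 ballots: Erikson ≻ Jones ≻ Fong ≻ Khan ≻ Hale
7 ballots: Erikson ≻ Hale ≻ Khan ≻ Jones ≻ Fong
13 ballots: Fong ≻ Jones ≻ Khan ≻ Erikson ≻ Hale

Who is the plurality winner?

First-place vote totals:
  Khan: 0
  Hale: 0
  Fong: 13
  Jones: 0
  Erikson: 15
Erikson has the most first-place votes.

Erikson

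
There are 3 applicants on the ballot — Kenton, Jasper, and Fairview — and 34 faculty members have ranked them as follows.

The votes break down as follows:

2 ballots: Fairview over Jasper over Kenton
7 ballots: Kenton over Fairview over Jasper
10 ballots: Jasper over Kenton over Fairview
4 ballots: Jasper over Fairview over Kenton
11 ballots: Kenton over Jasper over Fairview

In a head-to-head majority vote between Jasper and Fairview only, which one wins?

Ballots ranking Jasper above Fairview: 10+4+11 = 25.
Ballots ranking Fairview above Jasper: 2+7 = 9.
Jasper wins the head-to-head, 25–9.

Jasper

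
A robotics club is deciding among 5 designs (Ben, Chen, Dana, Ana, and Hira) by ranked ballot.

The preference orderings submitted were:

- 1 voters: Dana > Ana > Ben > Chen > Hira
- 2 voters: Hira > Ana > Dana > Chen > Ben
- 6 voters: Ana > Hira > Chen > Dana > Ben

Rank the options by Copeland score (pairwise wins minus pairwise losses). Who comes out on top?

Pairwise results:
  Ben vs Chen: Chen wins 8–1.
  Ben vs Dana: Dana wins 9–0.
  Ben vs Ana: Ana wins 9–0.
  Ben vs Hira: Hira wins 8–1.
  Chen vs Dana: Chen wins 6–3.
  Chen vs Ana: Ana wins 9–0.
  Chen vs Hira: Hira wins 8–1.
  Dana vs Ana: Ana wins 8–1.
  Dana vs Hira: Hira wins 8–1.
  Ana vs Hira: Ana wins 7–2.
Copeland scores (wins − losses):
  Ben: 0 − 4 = -4
  Chen: 2 − 2 = 0
  Dana: 1 − 3 = -2
  Ana: 4 − 0 = 4
  Hira: 3 − 1 = 2
Ana has the best Copeland score.

Ana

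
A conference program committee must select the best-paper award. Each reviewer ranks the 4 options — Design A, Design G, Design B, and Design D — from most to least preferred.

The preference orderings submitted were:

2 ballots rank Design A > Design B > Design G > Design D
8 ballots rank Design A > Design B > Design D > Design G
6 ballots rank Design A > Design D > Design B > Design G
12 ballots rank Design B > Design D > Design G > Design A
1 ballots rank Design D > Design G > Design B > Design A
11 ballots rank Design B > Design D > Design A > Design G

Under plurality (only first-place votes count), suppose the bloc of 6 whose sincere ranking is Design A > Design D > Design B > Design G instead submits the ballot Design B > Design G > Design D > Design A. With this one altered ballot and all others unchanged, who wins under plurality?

First-place totals with the altered ballot: Design A 10, Design G 0, Design B 29, Design D 1.
The winner is unchanged: still Design B.

Design B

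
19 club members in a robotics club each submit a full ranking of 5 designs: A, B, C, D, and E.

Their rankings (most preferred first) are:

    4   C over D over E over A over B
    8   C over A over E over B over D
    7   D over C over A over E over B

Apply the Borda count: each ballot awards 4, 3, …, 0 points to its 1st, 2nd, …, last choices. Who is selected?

Borda scores:
  A: 4·1 + 8·3 + 7·2 = 42
  B: 4·0 + 8·1 + 7·0 = 8
  C: 4·4 + 8·4 + 7·3 = 69
  D: 4·3 + 8·0 + 7·4 = 40
  E: 4·2 + 8·2 + 7·1 = 31
C has the highest total.

C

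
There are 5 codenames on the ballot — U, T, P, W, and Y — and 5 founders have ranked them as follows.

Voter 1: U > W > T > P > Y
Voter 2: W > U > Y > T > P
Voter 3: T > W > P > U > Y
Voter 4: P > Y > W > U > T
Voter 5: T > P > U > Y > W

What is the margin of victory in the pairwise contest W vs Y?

1

Ballots ranking W above Y: 3.
Ballots ranking Y above W: 2.
W wins 3–2, a margin of 1.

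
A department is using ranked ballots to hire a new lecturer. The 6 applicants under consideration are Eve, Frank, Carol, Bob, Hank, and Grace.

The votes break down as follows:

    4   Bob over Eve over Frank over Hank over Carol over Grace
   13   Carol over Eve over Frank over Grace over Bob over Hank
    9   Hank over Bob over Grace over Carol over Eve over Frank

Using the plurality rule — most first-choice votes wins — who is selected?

First-place vote totals:
  Eve: 0
  Frank: 0
  Carol: 13
  Bob: 4
  Hank: 9
  Grace: 0
Carol has the most first-place votes.

Carol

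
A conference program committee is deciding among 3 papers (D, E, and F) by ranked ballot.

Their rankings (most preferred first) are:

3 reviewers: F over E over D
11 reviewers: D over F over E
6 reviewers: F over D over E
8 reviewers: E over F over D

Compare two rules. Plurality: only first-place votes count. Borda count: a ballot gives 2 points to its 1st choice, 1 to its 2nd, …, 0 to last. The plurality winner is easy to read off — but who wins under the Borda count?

Plurality first-place counts: D 11, E 8, F 9 → D.
Borda totals: D 28, E 19, F 37 → F.

F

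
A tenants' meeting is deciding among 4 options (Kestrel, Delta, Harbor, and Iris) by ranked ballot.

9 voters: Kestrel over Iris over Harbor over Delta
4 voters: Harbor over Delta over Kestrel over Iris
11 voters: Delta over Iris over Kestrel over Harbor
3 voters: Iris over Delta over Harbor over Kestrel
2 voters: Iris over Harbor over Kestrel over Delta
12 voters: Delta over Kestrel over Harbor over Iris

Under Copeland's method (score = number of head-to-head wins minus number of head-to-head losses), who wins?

Delta

Pairwise results:
  Kestrel vs Delta: Delta wins 30–11.
  Kestrel vs Harbor: Kestrel wins 32–9.
  Kestrel vs Iris: Kestrel wins 25–16.
  Delta vs Harbor: Delta wins 26–15.
  Delta vs Iris: Delta wins 27–14.
  Harbor vs Iris: Iris wins 25–16.
Copeland scores (wins − losses):
  Kestrel: 2 − 1 = 1
  Delta: 3 − 0 = 3
  Harbor: 0 − 3 = -3
  Iris: 1 − 2 = -1
Delta has the best Copeland score.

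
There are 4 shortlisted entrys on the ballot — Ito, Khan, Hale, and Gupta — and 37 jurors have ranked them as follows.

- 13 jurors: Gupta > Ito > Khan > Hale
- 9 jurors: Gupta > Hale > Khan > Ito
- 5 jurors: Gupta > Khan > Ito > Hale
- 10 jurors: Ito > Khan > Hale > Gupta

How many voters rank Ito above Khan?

23

Ballots ranking Ito above Khan: 13+10 = 23.
Ballots ranking Khan above Ito: 9+5 = 14.
So 23 of 37 voters prefer Ito to Khan.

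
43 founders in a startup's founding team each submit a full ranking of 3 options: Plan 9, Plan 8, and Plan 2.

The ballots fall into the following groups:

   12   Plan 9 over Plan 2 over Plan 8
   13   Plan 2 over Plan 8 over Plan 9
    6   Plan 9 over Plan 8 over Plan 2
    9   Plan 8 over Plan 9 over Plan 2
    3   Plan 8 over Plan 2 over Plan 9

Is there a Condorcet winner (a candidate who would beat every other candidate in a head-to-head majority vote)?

Head-to-head results (43 voters total):
Plan 9 vs Plan 8: Plan 8 wins 25–18.
Plan 9 vs Plan 2: Plan 9 wins 27–16.
Plan 8 vs Plan 2: Plan 2 wins 25–18.
No candidate beats all others: Plan 9 beats Plan 2 beats Plan 8 beats Plan 9, a majority cycle.

No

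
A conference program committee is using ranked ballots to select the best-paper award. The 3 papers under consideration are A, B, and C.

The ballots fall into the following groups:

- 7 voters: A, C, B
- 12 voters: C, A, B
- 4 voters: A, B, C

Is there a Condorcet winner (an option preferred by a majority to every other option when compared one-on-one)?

Yes

Head-to-head results (23 voters total):
A vs B: A wins 23–0.
A vs C: C wins 12–11.
B vs C: C wins 19–4.
C beats each rival — A (12–11), B (19–4) — so C is the Condorcet winner.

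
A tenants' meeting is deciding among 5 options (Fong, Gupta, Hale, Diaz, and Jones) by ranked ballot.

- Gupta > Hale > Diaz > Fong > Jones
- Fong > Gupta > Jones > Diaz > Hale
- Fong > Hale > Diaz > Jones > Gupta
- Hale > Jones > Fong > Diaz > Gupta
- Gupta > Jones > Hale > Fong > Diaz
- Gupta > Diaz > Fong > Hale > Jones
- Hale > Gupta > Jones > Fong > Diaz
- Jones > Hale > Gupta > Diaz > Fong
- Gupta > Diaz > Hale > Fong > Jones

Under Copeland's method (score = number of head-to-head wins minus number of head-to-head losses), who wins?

Gupta

Pairwise results:
  Fong vs Gupta: Gupta wins 6–3.
  Fong vs Hale: Hale wins 6–3.
  Fong vs Diaz: Fong wins 5–4.
  Fong vs Jones: Fong wins 5–4.
  Gupta vs Hale: Gupta wins 5–4.
  Gupta vs Diaz: Gupta wins 7–2.
  Gupta vs Jones: Gupta wins 6–3.
  Hale vs Diaz: Hale wins 6–3.
  Hale vs Jones: Hale wins 6–3.
  Diaz vs Jones: Jones wins 5–4.
Copeland scores (wins − losses):
  Fong: 2 − 2 = 0
  Gupta: 4 − 0 = 4
  Hale: 3 − 1 = 2
  Diaz: 0 − 4 = -4
  Jones: 1 − 3 = -2
Gupta has the best Copeland score.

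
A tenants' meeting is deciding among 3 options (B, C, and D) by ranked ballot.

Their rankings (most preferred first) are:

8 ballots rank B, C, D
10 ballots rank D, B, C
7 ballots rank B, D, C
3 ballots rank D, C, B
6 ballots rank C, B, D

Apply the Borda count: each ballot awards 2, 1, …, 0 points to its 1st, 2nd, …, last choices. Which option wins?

Borda scores:
  B: 8·2 + 10·1 + 7·2 + 3·0 + 6·1 = 46
  C: 8·1 + 10·0 + 7·0 + 3·1 + 6·2 = 23
  D: 8·0 + 10·2 + 7·1 + 3·2 + 6·0 = 33
B has the highest total.

B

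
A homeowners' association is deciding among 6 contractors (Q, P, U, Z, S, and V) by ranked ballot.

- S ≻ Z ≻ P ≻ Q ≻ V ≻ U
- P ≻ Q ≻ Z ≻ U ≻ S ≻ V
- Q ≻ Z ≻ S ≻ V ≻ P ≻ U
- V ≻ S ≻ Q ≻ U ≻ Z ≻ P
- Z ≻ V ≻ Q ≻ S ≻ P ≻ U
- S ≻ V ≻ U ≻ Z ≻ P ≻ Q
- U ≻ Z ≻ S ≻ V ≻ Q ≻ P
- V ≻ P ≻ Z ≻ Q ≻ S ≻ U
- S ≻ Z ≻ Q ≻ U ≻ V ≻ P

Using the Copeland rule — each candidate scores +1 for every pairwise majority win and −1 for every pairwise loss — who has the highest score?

Z

Pairwise results:
  Q vs P: Q wins 5–4.
  Q vs U: Q wins 7–2.
  Q vs Z: Z wins 6–3.
  Q vs S: S wins 5–4.
  Q vs V: V wins 5–4.
  P vs U: P wins 5–4.
  P vs Z: Z wins 7–2.
  P vs S: S wins 7–2.
  P vs V: V wins 7–2.
  U vs Z: Z wins 6–3.
  U vs S: S wins 7–2.
  U vs V: V wins 6–3.
  Z vs S: Z wins 5–4.
  Z vs V: Z wins 6–3.
  S vs V: S wins 6–3.
Copeland scores (wins − losses):
  Q: 2 − 3 = -1
  P: 1 − 4 = -3
  U: 0 − 5 = -5
  Z: 5 − 0 = 5
  S: 4 − 1 = 3
  V: 3 − 2 = 1
Z has the best Copeland score.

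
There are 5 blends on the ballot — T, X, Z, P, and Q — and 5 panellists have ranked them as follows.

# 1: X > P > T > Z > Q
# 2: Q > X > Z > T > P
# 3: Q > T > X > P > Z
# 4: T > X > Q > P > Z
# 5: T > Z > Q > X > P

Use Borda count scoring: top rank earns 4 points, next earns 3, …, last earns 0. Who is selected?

Borda scores:
  T: 2 + 1 + 3 + 4 + 4 = 14
  X: 4 + 3 + 2 + 3 + 1 = 13
  Z: 1 + 2 + 0 + 0 + 3 = 6
  P: 3 + 0 + 1 + 1 + 0 = 5
  Q: 0 + 4 + 4 + 2 + 2 = 12
T has the highest total.

T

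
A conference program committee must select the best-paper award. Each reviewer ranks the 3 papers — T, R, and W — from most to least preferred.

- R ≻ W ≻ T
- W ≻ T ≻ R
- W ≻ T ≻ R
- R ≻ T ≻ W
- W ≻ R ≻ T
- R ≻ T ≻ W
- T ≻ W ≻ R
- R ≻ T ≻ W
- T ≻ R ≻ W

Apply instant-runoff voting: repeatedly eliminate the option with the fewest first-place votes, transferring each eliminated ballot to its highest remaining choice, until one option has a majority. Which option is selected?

R

Round 1: R 4, W 3, T 2. T has the fewest and is eliminated.
Round 2: R 5, W 4. R has a majority.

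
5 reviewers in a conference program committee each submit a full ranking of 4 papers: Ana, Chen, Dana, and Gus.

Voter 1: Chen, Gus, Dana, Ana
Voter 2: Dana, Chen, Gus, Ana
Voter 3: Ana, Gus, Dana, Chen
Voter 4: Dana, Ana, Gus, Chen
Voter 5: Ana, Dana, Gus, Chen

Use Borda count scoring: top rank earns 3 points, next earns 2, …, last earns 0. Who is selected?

Borda scores:
  Ana: 0 + 0 + 3 + 2 + 3 = 8
  Chen: 3 + 2 + 0 + 0 + 0 = 5
  Dana: 1 + 3 + 1 + 3 + 2 = 10
  Gus: 2 + 1 + 2 + 1 + 1 = 7
Dana has the highest total.

Dana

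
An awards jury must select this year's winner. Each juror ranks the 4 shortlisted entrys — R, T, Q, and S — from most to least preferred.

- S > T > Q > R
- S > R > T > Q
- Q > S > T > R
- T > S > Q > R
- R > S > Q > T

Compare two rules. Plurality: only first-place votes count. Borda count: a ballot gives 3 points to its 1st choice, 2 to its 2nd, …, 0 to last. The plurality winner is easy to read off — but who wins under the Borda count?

S

Plurality first-place counts: R 1, T 1, Q 1, S 2 → S.
Borda totals: R 5, T 7, Q 6, S 12 → S.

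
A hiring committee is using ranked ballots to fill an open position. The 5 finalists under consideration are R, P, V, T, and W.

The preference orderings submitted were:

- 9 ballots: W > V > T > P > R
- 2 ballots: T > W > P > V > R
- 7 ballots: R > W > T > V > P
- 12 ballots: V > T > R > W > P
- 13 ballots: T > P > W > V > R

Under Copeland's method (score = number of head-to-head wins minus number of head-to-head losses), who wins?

T

Pairwise results:
  R vs P: P wins 24–19.
  R vs V: V wins 36–7.
  R vs T: T wins 36–7.
  R vs W: W wins 24–19.
  P vs V: V wins 28–15.
  P vs T: T wins 43–0.
  P vs W: W wins 30–13.
  V vs T: T wins 22–21.
  V vs W: W wins 31–12.
  T vs W: T wins 27–16.
Copeland scores (wins − losses):
  R: 0 − 4 = -4
  P: 1 − 3 = -2
  V: 2 − 2 = 0
  T: 4 − 0 = 4
  W: 3 − 1 = 2
T has the best Copeland score.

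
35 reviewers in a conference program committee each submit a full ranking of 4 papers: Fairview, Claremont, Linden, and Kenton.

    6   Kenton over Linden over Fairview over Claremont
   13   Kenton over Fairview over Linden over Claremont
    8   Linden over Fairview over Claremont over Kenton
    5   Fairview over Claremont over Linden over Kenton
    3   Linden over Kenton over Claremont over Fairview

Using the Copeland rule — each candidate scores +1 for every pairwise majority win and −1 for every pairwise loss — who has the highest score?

Pairwise results:
  Fairview vs Claremont: Fairview wins 32–3.
  Fairview vs Linden: Fairview wins 18–17.
  Fairview vs Kenton: Kenton wins 22–13.
  Claremont vs Linden: Linden wins 30–5.
  Claremont vs Kenton: Kenton wins 22–13.
  Linden vs Kenton: Kenton wins 19–16.
Copeland scores (wins − losses):
  Fairview: 2 − 1 = 1
  Claremont: 0 − 3 = -3
  Linden: 1 − 2 = -1
  Kenton: 3 − 0 = 3
Kenton has the best Copeland score.

Kenton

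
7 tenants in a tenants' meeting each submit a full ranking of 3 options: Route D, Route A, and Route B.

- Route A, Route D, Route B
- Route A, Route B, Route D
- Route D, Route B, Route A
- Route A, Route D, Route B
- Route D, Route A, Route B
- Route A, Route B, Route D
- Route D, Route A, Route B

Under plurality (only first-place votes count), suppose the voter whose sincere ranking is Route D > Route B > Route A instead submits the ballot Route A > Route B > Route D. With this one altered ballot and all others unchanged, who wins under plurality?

First-place totals with the altered ballot: Route D 2, Route A 5, Route B 0.
The winner is unchanged: still Route A.

Route A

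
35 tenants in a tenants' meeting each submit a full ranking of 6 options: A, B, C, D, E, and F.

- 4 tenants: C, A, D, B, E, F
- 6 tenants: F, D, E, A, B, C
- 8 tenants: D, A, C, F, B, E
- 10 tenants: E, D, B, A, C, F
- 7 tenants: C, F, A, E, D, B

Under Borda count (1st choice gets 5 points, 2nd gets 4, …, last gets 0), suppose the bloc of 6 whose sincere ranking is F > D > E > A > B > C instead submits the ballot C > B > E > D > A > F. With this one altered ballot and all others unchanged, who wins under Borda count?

C

Borda totals with the altered ballot: A 95, B 70, C 119, D 111, E 86, F 44.
The switch changes the winner from D to C.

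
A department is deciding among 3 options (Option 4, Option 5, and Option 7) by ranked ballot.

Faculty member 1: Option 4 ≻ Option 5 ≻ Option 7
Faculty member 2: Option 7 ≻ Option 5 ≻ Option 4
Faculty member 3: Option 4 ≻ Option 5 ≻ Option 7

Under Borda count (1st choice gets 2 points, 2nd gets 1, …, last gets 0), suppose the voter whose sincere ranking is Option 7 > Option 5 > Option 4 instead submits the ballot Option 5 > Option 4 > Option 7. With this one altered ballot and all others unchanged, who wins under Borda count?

Option 4

Borda totals with the altered ballot: Option 4 5, Option 5 4, Option 7 0.
The winner is unchanged: still Option 4.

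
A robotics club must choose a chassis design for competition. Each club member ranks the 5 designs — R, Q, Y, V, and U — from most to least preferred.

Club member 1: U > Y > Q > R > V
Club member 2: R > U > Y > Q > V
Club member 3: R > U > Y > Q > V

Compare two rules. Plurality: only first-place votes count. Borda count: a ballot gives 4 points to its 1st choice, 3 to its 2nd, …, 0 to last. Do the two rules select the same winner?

Plurality first-place counts: R 2, Q 0, Y 0, V 0, U 1 → R.
Borda totals: R 9, Q 4, Y 7, V 0, U 10 → U.
The two rules disagree: plurality picks R, Borda picks U.

No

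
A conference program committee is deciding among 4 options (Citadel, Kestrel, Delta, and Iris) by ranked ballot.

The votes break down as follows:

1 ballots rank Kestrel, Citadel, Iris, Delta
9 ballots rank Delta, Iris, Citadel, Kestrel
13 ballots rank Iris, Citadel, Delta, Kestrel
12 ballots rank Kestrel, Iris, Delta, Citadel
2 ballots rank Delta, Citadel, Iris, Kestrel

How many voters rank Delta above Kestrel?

Ballots ranking Delta above Kestrel: 9+13+2 = 24.
Ballots ranking Kestrel above Delta: 1+12 = 13.
So 24 of 37 voters prefer Delta to Kestrel.

24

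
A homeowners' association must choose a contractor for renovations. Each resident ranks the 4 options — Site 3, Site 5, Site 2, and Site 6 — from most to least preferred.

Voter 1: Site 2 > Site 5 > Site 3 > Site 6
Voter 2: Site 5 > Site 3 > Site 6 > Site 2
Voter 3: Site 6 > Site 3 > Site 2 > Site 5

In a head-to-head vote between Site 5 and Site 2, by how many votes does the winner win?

1

Ballots ranking Site 5 above Site 2: 1.
Ballots ranking Site 2 above Site 5: 2.
Site 2 wins 2–1, a margin of 1.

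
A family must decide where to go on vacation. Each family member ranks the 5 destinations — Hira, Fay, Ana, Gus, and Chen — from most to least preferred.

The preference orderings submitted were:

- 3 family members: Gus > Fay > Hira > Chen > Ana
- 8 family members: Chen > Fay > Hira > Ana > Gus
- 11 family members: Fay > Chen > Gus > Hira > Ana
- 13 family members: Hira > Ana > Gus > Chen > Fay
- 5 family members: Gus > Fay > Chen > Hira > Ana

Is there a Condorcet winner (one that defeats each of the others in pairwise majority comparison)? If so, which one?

No Condorcet winner

Head-to-head results (40 voters total):
Hira vs Fay: Fay wins 27–13.
Hira vs Ana: Hira wins 40–0.
Hira vs Gus: Hira wins 21–19.
Hira vs Chen: Chen wins 24–16.
Fay vs Ana: Fay wins 27–13.
Fay vs Gus: Gus wins 21–19.
Fay vs Chen: Chen wins 21–19.
Ana vs Gus: Ana wins 21–19.
Ana vs Chen: Chen wins 27–13.
Gus vs Chen: Gus wins 21–19.
No candidate beats all others: Hira beats Gus beats Fay beats Hira, a majority cycle.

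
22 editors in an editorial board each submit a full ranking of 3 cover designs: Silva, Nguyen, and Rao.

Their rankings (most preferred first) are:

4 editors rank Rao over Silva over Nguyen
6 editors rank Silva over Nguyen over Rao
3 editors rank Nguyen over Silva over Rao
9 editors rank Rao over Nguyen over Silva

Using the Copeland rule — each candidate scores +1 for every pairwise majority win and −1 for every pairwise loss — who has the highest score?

Pairwise results:
  Silva vs Nguyen: Nguyen wins 12–10.
  Silva vs Rao: Rao wins 13–9.
  Nguyen vs Rao: Rao wins 13–9.
Copeland scores (wins − losses):
  Silva: 0 − 2 = -2
  Nguyen: 1 − 1 = 0
  Rao: 2 − 0 = 2
Rao has the best Copeland score.

Rao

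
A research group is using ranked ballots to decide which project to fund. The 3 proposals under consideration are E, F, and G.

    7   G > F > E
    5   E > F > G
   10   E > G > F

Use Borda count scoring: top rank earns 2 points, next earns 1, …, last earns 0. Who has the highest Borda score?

E

Borda scores:
  E: 7·0 + 5·2 + 10·2 = 30
  F: 7·1 + 5·1 + 10·0 = 12
  G: 7·2 + 5·0 + 10·1 = 24
E has the highest total.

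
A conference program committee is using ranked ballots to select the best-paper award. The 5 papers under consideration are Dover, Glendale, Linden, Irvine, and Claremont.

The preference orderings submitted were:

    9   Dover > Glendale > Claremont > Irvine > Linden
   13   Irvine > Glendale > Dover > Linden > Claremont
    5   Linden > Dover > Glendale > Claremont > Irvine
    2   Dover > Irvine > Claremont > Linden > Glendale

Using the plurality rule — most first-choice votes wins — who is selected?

First-place vote totals:
  Dover: 11
  Glendale: 0
  Linden: 5
  Irvine: 13
  Claremont: 0
Irvine has the most first-place votes.

Irvine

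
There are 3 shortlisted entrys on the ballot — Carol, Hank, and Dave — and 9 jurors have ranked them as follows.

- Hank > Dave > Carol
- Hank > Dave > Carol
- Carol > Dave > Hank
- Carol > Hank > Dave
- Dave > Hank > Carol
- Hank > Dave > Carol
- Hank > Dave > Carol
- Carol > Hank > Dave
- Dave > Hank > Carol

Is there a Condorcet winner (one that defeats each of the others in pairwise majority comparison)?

Yes

Head-to-head results (9 voters total):
Carol vs Hank: Hank wins 6–3.
Carol vs Dave: Dave wins 6–3.
Hank vs Dave: Hank wins 6–3.
Hank beats each rival — Carol (6–3), Dave (6–3) — so Hank is the Condorcet winner.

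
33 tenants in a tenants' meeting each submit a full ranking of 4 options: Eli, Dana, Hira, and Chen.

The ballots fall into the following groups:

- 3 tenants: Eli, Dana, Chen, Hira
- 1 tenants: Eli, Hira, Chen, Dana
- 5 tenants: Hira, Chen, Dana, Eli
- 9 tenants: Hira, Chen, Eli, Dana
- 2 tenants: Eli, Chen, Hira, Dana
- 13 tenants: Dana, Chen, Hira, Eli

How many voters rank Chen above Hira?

Ballots ranking Chen above Hira: 3+2+13 = 18.
Ballots ranking Hira above Chen: 1+5+9 = 15.
So 18 of 33 voters prefer Chen to Hira.

18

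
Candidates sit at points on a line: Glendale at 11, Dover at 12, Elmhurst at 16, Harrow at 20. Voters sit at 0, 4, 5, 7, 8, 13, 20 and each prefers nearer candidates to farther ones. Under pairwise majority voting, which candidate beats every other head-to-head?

With single-peaked preferences on a line, the Condorcet winner is the candidate closest to the median voter.
The median voter (position 7) is closest to Glendale at 11.
Check: Glendale vs Dover — voters closer to Glendale: 5 of 7.

Glendale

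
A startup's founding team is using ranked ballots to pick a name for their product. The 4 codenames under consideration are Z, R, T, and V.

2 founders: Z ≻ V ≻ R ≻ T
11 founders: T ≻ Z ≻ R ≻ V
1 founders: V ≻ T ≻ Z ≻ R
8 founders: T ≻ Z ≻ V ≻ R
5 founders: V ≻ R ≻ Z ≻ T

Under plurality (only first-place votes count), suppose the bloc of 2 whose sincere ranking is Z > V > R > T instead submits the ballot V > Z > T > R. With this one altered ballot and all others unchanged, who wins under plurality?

First-place totals with the altered ballot: Z 0, R 0, T 19, V 8.
The winner is unchanged: still T.

T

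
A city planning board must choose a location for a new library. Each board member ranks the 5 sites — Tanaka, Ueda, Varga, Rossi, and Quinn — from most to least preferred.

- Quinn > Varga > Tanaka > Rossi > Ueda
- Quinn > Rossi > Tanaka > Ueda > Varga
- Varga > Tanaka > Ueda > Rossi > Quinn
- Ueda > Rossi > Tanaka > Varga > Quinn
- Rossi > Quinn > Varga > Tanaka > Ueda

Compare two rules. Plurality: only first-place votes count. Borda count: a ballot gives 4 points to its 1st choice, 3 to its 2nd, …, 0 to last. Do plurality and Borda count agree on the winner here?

No

Plurality first-place counts: Tanaka 0, Ueda 1, Varga 1, Rossi 1, Quinn 2 → Quinn.
Borda totals: Tanaka 10, Ueda 7, Varga 10, Rossi 12, Quinn 11 → Rossi.
The two rules disagree: plurality picks Quinn, Borda picks Rossi.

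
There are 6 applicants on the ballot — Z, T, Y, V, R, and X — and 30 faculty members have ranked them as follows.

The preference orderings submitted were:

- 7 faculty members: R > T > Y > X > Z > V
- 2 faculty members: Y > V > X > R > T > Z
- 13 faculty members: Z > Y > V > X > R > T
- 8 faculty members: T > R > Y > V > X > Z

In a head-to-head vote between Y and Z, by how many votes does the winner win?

Ballots ranking Y above Z: 7+2+8 = 17.
Ballots ranking Z above Y: 13.
Y wins 17–13, a margin of 4.

4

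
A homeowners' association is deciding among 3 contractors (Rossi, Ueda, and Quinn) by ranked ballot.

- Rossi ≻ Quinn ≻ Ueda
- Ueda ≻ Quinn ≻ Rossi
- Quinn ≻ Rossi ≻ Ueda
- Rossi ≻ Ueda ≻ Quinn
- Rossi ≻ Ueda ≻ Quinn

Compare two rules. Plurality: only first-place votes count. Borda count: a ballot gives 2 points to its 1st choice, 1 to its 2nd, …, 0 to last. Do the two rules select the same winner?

Plurality first-place counts: Rossi 3, Ueda 1, Quinn 1 → Rossi.
Borda totals: Rossi 7, Ueda 4, Quinn 4 → Rossi.
The two rules agree on Rossi.

Yes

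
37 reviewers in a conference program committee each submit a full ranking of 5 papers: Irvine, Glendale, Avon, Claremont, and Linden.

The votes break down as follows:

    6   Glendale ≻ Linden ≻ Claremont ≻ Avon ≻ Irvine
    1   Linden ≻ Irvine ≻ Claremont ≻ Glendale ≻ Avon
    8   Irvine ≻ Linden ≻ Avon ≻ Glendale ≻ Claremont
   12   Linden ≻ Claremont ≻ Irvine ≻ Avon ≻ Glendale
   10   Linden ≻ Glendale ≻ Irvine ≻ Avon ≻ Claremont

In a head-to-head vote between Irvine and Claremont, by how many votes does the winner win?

1

Ballots ranking Irvine above Claremont: 1+8+10 = 19.
Ballots ranking Claremont above Irvine: 6+12 = 18.
Irvine wins 19–18, a margin of 1.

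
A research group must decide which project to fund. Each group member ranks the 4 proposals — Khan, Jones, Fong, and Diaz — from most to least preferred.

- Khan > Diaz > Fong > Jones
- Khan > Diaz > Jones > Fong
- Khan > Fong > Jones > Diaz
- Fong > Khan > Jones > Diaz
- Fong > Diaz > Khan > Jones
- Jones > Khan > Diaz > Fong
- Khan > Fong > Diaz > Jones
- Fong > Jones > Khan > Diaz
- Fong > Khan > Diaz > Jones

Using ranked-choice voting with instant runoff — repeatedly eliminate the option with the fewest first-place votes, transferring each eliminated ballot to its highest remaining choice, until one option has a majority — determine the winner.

Round 1: Khan 4, Fong 4, Jones 1, Diaz 0. Diaz has the fewest and is eliminated.
Round 2: Khan 4, Fong 4, Jones 1. Jones has the fewest and is eliminated.
Round 3: Khan 5, Fong 4. Khan has a majority.

Khan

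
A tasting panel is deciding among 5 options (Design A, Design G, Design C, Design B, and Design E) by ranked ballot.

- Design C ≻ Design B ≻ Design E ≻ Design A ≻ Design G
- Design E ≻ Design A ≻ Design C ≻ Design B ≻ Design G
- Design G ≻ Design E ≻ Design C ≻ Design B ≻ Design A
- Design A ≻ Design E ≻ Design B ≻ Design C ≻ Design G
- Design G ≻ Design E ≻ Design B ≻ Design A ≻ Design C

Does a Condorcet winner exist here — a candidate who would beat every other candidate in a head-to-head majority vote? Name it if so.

Head-to-head results (5 voters total):
Design A vs Design G: Design A wins 3–2.
Design A vs Design C: Design A wins 3–2.
Design A vs Design B: Design B wins 3–2.
Design A vs Design E: Design E wins 4–1.
Design G vs Design C: Design C wins 3–2.
Design G vs Design B: Design B wins 3–2.
Design G vs Design E: Design E wins 3–2.
Design C vs Design B: Design C wins 3–2.
Design C vs Design E: Design E wins 4–1.
Design B vs Design E: Design E wins 4–1.
Design E beats each rival — Design A (4–1), Design G (3–2), Design C (4–1), Design B (4–1) — so Design E is the Condorcet winner.

Design E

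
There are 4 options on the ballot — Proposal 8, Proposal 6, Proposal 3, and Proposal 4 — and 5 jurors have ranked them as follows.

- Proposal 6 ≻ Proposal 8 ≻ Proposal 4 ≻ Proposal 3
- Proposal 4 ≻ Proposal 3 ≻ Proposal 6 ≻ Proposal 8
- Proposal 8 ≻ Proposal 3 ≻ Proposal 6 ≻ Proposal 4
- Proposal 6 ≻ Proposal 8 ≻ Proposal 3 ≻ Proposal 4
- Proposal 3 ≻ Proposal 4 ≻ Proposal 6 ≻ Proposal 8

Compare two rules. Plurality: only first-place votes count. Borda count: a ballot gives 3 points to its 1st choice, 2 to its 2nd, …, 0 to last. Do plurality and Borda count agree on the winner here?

Yes

Plurality first-place counts: Proposal 8 1, Proposal 6 2, Proposal 3 1, Proposal 4 1 → Proposal 6.
Borda totals: Proposal 8 7, Proposal 6 9, Proposal 3 8, Proposal 4 6 → Proposal 6.
The two rules agree on Proposal 6.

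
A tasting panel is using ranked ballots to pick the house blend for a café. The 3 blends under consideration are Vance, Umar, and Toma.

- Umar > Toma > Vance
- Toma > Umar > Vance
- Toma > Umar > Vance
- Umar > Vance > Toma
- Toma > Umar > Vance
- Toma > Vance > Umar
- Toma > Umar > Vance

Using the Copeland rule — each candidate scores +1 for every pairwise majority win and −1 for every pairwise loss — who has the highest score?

Pairwise results:
  Vance vs Umar: Umar wins 6–1.
  Vance vs Toma: Toma wins 6–1.
  Umar vs Toma: Toma wins 5–2.
Copeland scores (wins − losses):
  Vance: 0 − 2 = -2
  Umar: 1 − 1 = 0
  Toma: 2 − 0 = 2
Toma has the best Copeland score.

Toma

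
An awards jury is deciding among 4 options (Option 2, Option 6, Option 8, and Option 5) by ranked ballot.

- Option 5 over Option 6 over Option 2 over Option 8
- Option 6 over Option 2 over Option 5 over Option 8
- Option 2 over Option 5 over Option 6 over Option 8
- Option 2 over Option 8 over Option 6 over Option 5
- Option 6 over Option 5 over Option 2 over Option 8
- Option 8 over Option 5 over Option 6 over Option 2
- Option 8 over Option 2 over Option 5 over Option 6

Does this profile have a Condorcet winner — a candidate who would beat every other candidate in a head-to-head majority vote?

No

Head-to-head results (7 voters total):
Option 2 vs Option 6: Option 6 wins 4–3.
Option 2 vs Option 8: Option 2 wins 5–2.
Option 2 vs Option 5: Option 2 wins 4–3.
Option 6 vs Option 8: Option 6 wins 4–3.
Option 6 vs Option 5: Option 5 wins 4–3.
Option 8 vs Option 5: Option 5 wins 4–3.
No candidate beats all others: Option 2 beats Option 5 beats Option 6 beats Option 2, a majority cycle.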